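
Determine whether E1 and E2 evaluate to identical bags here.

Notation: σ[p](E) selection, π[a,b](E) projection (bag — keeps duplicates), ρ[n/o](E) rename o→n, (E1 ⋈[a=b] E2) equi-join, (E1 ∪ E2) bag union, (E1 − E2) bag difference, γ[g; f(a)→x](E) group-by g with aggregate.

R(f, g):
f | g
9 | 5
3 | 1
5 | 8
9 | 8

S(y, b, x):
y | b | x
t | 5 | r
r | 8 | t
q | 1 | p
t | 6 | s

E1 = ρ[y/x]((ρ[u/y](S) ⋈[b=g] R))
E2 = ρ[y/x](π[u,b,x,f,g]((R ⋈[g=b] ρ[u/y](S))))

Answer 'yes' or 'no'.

E1 row counts bottom-up:
  S → 4
  ρ[u/y](S) → 4
  R → 4
  (ρ[u/y](S) ⋈[b=g] R) → 4
  ρ[y/x]((ρ[u/y](S) ⋈[b=g] R)) → 4
E2 row counts bottom-up:
  R → 4
  S → 4
  ρ[u/y](S) → 4
  (R ⋈[g=b] ρ[u/y](S)) → 4
  π[u,b,x,f,g]((R ⋈[g=b] ρ[u/y](S))) → 4
  ρ[y/x](π[u,b,x,f,g]((R ⋈[g=b] ρ[u/y](S)))) → 4

E1 and E2 produce the same multiset:
u | b | y | f | g
q | 1 | p | 3 | 1
r | 8 | t | 5 | 8
r | 8 | t | 9 | 8
t | 5 | r | 9 | 5

yes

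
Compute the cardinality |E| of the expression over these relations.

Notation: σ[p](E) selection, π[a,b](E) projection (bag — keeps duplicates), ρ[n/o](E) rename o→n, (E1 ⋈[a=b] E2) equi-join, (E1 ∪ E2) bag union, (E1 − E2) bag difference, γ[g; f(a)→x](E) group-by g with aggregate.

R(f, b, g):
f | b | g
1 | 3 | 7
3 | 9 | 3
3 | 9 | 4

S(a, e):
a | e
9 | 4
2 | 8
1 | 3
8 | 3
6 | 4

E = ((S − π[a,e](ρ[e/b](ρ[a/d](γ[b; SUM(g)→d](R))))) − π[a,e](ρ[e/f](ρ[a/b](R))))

Per-node cardinality:
  S → 5
  R → 3
  γ[b; SUM(g)→d](R) → 2
  ρ[a/d](γ[b; SUM(g)→d](R)) → 2
  ρ[e/b](ρ[a/d](γ[b; SUM(g)→d](R))) → 2
  π[a,e](ρ[e/b](ρ[a/d](γ[b; SUM(g)→d](R)))) → 2
  (S − π[a,e](ρ[e/b](ρ[a/d](γ[b; SUM(g)→d](R))))) → 5
  R → 3
  ρ[a/b](R) → 3
  ρ[e/f](ρ[a/b](R)) → 3
  π[a,e](ρ[e/f](ρ[a/b](R))) → 3
  ((S − π[a,e](ρ[e/b](ρ[a/d](γ[b; SUM(g)→d](R))))) − π[a,e](ρ[e/f](ρ[a/b](R)))) → 5

|E| = 5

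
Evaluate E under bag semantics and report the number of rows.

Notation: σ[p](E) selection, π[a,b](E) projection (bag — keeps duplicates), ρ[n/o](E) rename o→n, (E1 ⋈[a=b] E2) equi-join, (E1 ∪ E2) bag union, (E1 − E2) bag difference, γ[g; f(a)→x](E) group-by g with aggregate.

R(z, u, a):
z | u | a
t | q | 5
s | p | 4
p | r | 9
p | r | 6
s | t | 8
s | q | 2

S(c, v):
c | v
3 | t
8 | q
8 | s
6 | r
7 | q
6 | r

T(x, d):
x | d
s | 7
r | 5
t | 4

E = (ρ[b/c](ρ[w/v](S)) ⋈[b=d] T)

Subexpression sizes:
  S → 6
  ρ[w/v](S) → 6
  ρ[b/c](ρ[w/v](S)) → 6
  T → 3
  (ρ[b/c](ρ[w/v](S)) ⋈[b=d] T) → 1

|E| = 1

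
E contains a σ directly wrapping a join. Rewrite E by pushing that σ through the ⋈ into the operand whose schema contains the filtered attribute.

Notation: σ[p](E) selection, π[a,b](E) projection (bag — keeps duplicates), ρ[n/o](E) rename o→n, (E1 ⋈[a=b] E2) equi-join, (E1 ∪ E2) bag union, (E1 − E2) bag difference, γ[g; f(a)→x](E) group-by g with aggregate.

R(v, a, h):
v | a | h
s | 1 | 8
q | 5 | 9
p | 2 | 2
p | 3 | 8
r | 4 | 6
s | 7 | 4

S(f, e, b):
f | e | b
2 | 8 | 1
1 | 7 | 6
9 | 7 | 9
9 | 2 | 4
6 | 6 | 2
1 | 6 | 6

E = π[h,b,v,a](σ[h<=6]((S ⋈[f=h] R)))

σ filters on h, owned by the right side.
E' = π[h,b,v,a]((S ⋈[f=h] σ[h<=6](R)))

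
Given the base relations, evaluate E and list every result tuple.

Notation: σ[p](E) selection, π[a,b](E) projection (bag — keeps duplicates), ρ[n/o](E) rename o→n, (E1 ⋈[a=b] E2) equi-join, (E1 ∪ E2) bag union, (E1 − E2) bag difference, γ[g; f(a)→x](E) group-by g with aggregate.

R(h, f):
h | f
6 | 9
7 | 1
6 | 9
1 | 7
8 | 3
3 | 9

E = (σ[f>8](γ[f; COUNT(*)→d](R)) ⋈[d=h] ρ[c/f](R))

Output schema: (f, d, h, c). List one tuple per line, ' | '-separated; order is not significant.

Row counts bottom-up:
  R → 6
  γ[f; COUNT(*)→d](R) → 4
  σ[f>8](γ[f; COUNT(*)→d](R)) → 1
  R → 6
  ρ[c/f](R) → 6
  (σ[f>8](γ[f; COUNT(*)→d](R)) ⋈[d=h] ρ[c/f](R)) → 1

== RESULT ==
f | d | h | c
9 | 3 | 3 | 9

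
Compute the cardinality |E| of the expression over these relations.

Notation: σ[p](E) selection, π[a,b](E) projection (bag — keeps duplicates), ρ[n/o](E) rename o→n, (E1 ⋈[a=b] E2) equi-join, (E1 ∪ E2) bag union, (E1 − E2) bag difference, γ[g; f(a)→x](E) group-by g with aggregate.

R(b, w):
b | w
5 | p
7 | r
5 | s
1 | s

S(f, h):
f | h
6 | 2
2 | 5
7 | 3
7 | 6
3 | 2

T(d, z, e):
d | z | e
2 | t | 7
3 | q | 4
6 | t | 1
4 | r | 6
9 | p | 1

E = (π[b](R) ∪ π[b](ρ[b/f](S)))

Stepwise |·|:
  R → 4
  π[b](R) → 4
  S → 5
  ρ[b/f](S) → 5
  π[b](ρ[b/f](S)) → 5
  (π[b](R) ∪ π[b](ρ[b/f](S))) → 9

|E| = 9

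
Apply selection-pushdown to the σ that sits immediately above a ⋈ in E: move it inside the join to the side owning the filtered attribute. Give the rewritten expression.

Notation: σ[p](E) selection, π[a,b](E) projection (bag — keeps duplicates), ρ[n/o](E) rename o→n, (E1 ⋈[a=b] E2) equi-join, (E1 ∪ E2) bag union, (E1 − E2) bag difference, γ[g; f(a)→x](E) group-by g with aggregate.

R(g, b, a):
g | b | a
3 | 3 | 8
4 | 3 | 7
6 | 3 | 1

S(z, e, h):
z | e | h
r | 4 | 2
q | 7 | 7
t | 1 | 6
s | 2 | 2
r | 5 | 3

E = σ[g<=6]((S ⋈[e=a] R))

σ filters on g, owned by the right side.
E' = (S ⋈[e=a] σ[g<=6](R))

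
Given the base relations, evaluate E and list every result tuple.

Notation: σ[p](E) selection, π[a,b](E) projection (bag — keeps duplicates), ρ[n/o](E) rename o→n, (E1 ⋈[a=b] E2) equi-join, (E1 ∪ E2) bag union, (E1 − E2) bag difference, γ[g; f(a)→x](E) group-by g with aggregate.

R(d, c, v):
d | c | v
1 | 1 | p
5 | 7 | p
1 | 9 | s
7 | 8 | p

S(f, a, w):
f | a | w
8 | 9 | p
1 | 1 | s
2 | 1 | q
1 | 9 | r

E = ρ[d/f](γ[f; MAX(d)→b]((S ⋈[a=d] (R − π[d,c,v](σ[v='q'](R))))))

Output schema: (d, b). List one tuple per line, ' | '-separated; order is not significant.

Stepwise |·|:
  S → 4
  R → 4
  R → 4
  σ[v='q'](R) → 0
  π[d,c,v](σ[v='q'](R)) → 0
  (R − π[d,c,v](σ[v='q'](R))) → 4
  (S ⋈[a=d] (R − π[d,c,v](σ[v='q'](R)))) → 4
  γ[f; MAX(d)→b]((S ⋈[a=d] (R − π[d,c,v](σ[v='q'](R))))) → 2
  ρ[d/f](γ[f; MAX(d)→b]((S ⋈[a=d] (R − π[d,c,v](σ[v='q'](R)))))) → 2

== RESULT ==
d | b
1 | 1
2 | 1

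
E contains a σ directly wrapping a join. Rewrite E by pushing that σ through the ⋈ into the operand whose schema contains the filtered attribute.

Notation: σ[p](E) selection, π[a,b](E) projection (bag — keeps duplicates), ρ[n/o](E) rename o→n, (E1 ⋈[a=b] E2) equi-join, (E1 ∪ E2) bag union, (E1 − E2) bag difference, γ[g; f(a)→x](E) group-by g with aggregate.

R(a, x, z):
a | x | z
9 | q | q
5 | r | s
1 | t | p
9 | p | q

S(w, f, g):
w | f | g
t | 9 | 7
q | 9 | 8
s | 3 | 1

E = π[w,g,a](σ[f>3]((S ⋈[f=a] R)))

σ filters on f, owned by the left side.
E' = π[w,g,a]((σ[f>3](S) ⋈[f=a] R))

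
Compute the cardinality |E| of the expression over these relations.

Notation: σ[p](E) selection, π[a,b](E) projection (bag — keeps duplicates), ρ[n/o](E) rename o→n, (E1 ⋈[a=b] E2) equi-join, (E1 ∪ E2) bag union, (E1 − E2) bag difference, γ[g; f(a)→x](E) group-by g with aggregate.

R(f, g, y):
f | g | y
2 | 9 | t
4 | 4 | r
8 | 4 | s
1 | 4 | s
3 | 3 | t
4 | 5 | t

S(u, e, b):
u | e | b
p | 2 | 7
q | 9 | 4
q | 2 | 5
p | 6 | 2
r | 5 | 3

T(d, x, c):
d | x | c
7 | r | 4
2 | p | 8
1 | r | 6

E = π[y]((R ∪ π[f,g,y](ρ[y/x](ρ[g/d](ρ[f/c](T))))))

Per-node cardinality:
  R → 6
  T → 3
  ρ[f/c](T) → 3
  ρ[g/d](ρ[f/c](T)) → 3
  ρ[y/x](ρ[g/d](ρ[f/c](T))) → 3
  π[f,g,y](ρ[y/x](ρ[g/d](ρ[f/c](T)))) → 3
  (R ∪ π[f,g,y](ρ[y/x](ρ[g/d](ρ[f/c](T))))) → 9
  π[y]((R ∪ π[f,g,y](ρ[y/x](ρ[g/d](ρ[f/c](T)))))) → 9

|E| = 9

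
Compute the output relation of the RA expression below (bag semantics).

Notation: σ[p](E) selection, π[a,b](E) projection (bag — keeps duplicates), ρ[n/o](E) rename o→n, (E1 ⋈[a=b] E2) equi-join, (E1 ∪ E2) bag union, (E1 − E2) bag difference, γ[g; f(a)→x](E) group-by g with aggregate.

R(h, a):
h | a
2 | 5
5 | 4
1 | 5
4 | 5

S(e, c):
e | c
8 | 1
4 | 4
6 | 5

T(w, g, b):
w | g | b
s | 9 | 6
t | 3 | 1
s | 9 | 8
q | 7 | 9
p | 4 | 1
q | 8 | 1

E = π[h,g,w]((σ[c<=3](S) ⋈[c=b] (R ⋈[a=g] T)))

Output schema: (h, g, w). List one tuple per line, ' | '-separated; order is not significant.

Subexpression sizes:
  S → 3
  σ[c<=3](S) → 1
  R → 4
  T → 6
  (R ⋈[a=g] T) → 1
  (σ[c<=3](S) ⋈[c=b] (R ⋈[a=g] T)) → 1
  π[h,g,w]((σ[c<=3](S) ⋈[c=b] (R ⋈[a=g] T))) → 1

== RESULT ==
h | g | w
5 | 4 | p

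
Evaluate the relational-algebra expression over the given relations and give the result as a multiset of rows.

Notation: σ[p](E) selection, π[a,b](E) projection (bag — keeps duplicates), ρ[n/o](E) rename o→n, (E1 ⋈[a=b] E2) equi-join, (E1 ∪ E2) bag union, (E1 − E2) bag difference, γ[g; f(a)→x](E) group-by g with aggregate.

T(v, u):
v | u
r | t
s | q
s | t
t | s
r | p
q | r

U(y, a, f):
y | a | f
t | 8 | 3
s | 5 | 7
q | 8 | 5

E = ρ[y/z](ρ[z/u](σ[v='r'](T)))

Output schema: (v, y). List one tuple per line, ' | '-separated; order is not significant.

Per-node cardinality:
  T → 6
  σ[v='r'](T) → 2
  ρ[z/u](σ[v='r'](T)) → 2
  ρ[y/z](ρ[z/u](σ[v='r'](T))) → 2

== RESULT ==
v | y
r | p
r | t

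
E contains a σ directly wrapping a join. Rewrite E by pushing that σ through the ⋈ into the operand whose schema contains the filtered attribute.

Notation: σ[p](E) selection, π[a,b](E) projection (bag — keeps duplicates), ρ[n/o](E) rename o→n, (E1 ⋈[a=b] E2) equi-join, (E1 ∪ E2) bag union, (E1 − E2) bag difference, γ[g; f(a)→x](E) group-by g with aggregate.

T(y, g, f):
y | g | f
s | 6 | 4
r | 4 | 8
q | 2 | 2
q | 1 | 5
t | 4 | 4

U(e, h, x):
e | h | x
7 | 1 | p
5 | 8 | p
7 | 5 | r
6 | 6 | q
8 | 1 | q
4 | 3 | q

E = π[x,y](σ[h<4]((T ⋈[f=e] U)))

σ filters on h, owned by the right side.
E' = π[x,y]((T ⋈[f=e] σ[h<4](U)))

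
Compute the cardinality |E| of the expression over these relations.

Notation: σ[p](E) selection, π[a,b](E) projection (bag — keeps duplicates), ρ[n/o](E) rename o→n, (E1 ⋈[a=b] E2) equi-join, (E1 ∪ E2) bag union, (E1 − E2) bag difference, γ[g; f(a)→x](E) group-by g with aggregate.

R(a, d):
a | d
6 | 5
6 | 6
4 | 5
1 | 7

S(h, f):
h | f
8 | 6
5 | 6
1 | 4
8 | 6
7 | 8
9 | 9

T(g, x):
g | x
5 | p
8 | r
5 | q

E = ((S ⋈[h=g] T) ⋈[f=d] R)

Row counts bottom-up:
  S → 6
  T → 3
  (S ⋈[h=g] T) → 4
  R → 4
  ((S ⋈[h=g] T) ⋈[f=d] R) → 4

|E| = 4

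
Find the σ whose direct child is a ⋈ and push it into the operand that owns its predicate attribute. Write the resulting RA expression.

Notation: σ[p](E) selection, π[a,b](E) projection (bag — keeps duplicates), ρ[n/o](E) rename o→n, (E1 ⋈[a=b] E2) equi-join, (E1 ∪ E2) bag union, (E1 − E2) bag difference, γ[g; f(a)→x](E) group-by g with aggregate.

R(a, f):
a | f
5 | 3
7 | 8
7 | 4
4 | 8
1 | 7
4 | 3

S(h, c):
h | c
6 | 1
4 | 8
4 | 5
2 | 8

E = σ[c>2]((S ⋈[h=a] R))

σ filters on c, owned by the left side.
E' = (σ[c>2](S) ⋈[h=a] R)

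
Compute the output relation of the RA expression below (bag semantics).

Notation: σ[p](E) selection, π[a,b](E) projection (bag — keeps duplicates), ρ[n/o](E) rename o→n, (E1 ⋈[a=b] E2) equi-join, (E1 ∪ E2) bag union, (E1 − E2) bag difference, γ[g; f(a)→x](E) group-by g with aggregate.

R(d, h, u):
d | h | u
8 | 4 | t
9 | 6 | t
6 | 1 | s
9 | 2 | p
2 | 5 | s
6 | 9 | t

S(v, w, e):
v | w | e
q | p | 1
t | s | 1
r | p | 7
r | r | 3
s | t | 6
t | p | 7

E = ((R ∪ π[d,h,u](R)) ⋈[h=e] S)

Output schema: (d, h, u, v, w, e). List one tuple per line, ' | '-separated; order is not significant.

Stepwise |·|:
  R → 6
  R → 6
  π[d,h,u](R) → 6
  (R ∪ π[d,h,u](R)) → 12
  S → 6
  ((R ∪ π[d,h,u](R)) ⋈[h=e] S) → 6

== RESULT ==
d | h | u | v | w | e
6 | 1 | s | q | p | 1
6 | 1 | s | q | p | 1
6 | 1 | s | t | s | 1
6 | 1 | s | t | s | 1
9 | 6 | t | s | t | 6
9 | 6 | t | s | t | 6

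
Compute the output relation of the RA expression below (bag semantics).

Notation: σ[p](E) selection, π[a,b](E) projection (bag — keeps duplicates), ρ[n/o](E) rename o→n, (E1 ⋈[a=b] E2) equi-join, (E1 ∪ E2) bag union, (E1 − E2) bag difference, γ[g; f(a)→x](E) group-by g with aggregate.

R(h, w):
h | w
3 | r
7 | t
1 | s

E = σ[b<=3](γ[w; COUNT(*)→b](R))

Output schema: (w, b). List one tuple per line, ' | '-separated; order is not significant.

Subexpression sizes:
  R → 3
  γ[w; COUNT(*)→b](R) → 3
  σ[b<=3](γ[w; COUNT(*)→b](R)) → 3

== RESULT ==
w | b
r | 1
s | 1
t | 1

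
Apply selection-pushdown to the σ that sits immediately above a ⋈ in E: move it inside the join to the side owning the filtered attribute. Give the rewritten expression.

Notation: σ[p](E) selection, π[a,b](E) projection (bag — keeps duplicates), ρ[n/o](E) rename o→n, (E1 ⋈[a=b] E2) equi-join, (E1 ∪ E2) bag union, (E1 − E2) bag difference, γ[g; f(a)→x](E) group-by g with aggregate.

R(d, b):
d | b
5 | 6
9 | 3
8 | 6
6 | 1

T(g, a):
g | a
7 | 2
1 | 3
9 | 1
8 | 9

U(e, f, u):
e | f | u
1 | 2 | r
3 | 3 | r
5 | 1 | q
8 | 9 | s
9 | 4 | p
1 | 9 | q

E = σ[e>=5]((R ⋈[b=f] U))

σ filters on e, owned by the right side.
E' = (R ⋈[b=f] σ[e>=5](U))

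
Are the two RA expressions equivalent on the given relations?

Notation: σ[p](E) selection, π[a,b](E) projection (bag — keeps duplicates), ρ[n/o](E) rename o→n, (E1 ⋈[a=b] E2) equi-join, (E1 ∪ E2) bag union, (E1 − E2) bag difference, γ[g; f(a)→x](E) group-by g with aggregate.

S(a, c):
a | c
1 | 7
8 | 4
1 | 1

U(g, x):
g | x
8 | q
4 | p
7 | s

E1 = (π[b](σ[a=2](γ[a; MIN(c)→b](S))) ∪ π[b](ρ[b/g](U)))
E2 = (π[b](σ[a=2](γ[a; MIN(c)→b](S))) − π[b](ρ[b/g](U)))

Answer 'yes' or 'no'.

E1 stepwise |·|:
  S → 3
  γ[a; MIN(c)→b](S) → 2
  σ[a=2](γ[a; MIN(c)→b](S)) → 0
  π[b](σ[a=2](γ[a; MIN(c)→b](S))) → 0
  U → 3
  ρ[b/g](U) → 3
  π[b](ρ[b/g](U)) → 3
  (π[b](σ[a=2](γ[a; MIN(c)→b](S))) ∪ π[b](ρ[b/g](U))) → 3
E2 stepwise |·|:
  S → 3
  γ[a; MIN(c)→b](S) → 2
  σ[a=2](γ[a; MIN(c)→b](S)) → 0
  π[b](σ[a=2](γ[a; MIN(c)→b](S))) → 0
  U → 3
  ρ[b/g](U) → 3
  π[b](ρ[b/g](U)) → 3
  (π[b](σ[a=2](γ[a; MIN(c)→b](S))) − π[b](ρ[b/g](U))) → 0

E1 result:
b
4
7
8
E2 result:
b
(0 rows)
Witness: (7,) appears 1× in E1 but 0× in E2.

no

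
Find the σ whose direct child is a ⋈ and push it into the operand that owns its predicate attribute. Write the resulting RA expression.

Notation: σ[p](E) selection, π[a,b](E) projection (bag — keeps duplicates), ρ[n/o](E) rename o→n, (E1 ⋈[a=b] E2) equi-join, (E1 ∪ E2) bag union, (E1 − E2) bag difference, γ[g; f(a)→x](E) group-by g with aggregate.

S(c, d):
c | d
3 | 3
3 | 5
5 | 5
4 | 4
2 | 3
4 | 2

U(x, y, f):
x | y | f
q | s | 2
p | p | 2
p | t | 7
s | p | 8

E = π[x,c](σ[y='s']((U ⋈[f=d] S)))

σ filters on y, owned by the left side.
E' = π[x,c]((σ[y='s'](U) ⋈[f=d] S))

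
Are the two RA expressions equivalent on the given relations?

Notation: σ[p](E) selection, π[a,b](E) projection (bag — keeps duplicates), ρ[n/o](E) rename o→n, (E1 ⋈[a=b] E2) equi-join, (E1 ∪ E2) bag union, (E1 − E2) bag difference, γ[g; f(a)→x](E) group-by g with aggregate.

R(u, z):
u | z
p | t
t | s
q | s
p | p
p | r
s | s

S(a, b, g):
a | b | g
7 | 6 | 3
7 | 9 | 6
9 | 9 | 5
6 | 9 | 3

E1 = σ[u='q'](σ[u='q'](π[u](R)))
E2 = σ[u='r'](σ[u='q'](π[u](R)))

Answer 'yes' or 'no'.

E1 row counts bottom-up:
  R → 6
  π[u](R) → 6
  σ[u='q'](π[u](R)) → 1
  σ[u='q'](σ[u='q'](π[u](R))) → 1
E2 row counts bottom-up:
  R → 6
  π[u](R) → 6
  σ[u='q'](π[u](R)) → 1
  σ[u='r'](σ[u='q'](π[u](R))) → 0

E1 result:
u
q
E2 result:
u
(0 rows)
Witness: ('q',) appears 1× in E1 but 0× in E2.

no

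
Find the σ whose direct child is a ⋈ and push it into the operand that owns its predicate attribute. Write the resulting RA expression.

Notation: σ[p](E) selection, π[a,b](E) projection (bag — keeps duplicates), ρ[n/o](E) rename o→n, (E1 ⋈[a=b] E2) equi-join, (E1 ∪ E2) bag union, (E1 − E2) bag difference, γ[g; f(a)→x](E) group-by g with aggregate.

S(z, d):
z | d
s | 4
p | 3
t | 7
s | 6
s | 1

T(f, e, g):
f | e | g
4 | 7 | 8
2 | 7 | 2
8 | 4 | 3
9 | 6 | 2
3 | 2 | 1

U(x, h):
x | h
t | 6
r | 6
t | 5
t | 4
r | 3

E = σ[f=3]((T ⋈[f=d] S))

σ filters on f, owned by the left side.
E' = (σ[f=3](T) ⋈[f=d] S)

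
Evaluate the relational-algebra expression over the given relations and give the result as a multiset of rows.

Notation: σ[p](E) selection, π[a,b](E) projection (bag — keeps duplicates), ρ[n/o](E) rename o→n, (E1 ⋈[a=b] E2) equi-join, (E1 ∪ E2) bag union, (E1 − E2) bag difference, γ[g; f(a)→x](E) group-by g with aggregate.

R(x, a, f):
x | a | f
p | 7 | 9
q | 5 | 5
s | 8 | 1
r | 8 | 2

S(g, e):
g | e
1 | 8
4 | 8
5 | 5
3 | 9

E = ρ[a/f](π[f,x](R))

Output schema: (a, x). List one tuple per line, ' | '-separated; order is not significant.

Row counts bottom-up:
  R → 4
  π[f,x](R) → 4
  ρ[a/f](π[f,x](R)) → 4

== RESULT ==
a | x
1 | s
2 | r
5 | q
9 | p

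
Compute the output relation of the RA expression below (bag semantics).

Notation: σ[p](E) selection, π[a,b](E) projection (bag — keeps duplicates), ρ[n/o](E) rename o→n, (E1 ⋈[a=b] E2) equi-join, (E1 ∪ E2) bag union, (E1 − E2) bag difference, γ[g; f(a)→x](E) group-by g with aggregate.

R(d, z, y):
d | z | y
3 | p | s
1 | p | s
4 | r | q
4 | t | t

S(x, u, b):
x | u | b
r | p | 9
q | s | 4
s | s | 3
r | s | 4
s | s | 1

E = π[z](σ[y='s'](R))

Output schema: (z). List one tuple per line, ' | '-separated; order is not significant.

Stepwise |·|:
  R → 4
  σ[y='s'](R) → 2
  π[z](σ[y='s'](R)) → 2

== RESULT ==
z
p
p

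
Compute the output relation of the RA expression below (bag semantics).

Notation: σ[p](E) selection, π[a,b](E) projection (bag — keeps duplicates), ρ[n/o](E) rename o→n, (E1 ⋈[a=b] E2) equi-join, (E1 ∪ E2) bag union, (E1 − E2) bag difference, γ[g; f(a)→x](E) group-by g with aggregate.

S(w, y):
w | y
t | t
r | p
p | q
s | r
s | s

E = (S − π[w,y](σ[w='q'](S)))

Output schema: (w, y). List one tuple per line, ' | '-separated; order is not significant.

Stepwise |·|:
  S → 5
  S → 5
  σ[w='q'](S) → 0
  π[w,y](σ[w='q'](S)) → 0
  (S − π[w,y](σ[w='q'](S))) → 5

== RESULT ==
w | y
p | q
r | p
s | r
s | s
t | t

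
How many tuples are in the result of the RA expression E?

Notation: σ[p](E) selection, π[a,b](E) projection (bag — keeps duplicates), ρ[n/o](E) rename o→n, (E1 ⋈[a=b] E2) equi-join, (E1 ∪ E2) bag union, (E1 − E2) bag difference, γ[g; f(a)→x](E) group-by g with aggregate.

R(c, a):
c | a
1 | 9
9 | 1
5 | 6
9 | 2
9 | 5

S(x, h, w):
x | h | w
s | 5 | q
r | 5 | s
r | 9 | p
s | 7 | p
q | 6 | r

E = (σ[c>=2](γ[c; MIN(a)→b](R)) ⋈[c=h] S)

Subexpression sizes:
  R → 5
  γ[c; MIN(a)→b](R) → 3
  σ[c>=2](γ[c; MIN(a)→b](R)) → 2
  S → 5
  (σ[c>=2](γ[c; MIN(a)→b](R)) ⋈[c=h] S) → 3

|E| = 3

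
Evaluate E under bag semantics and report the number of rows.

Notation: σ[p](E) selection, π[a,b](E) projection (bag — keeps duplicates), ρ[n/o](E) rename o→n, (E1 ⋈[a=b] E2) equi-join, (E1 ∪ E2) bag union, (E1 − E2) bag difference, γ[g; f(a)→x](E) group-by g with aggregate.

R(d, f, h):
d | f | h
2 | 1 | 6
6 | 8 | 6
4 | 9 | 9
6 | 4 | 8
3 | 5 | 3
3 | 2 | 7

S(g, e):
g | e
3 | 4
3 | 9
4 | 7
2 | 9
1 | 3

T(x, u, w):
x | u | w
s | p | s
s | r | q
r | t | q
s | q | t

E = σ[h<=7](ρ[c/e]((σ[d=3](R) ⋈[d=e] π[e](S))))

Stepwise |·|:
  R → 6
  σ[d=3](R) → 2
  S → 5
  π[e](S) → 5
  (σ[d=3](R) ⋈[d=e] π[e](S)) → 2
  ρ[c/e]((σ[d=3](R) ⋈[d=e] π[e](S))) → 2
  σ[h<=7](ρ[c/e]((σ[d=3](R) ⋈[d=e] π[e](S)))) → 2

|E| = 2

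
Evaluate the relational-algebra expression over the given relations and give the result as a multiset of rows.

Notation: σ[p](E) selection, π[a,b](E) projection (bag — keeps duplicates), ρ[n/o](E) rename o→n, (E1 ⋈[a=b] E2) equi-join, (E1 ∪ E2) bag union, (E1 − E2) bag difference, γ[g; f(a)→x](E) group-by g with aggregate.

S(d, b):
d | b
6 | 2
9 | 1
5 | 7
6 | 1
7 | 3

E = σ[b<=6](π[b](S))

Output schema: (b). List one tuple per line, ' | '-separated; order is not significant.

Stepwise |·|:
  S → 5
  π[b](S) → 5
  σ[b<=6](π[b](S)) → 4

== RESULT ==
b
1
1
2
3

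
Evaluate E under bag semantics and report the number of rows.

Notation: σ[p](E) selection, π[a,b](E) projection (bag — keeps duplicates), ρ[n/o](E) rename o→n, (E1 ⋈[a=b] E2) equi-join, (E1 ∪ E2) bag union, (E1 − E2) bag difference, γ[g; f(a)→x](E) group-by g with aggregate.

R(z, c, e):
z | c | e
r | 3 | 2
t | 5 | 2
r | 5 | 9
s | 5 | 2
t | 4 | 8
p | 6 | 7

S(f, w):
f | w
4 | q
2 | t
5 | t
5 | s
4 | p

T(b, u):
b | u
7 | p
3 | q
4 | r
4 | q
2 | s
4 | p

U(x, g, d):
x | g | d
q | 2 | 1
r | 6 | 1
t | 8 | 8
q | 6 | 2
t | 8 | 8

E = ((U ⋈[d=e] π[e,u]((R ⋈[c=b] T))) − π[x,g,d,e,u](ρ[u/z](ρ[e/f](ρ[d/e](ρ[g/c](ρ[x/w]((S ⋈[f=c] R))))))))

Stepwise |·|:
  U → 5
  R → 6
  T → 6
  (R ⋈[c=b] T) → 4
  π[e,u]((R ⋈[c=b] T)) → 4
  (U ⋈[d=e] π[e,u]((R ⋈[c=b] T))) → 7
  S → 5
  R → 6
  (S ⋈[f=c] R) → 8
  ρ[x/w]((S ⋈[f=c] R)) → 8
  ρ[g/c](ρ[x/w]((S ⋈[f=c] R))) → 8
  ρ[d/e](ρ[g/c](ρ[x/w]((S ⋈[f=c] R)))) → 8
  ρ[e/f](ρ[d/e](ρ[g/c](ρ[x/w]((S ⋈[f=c] R))))) → 8
  ρ[u/z](ρ[e/f](ρ[d/e](ρ[g/c](ρ[x/w]((S ⋈[f=c] R)))))) → 8
  π[x,g,d,e,u](ρ[u/z](ρ[e/f](ρ[d/e](ρ[g/c](ρ[x/w]((S ⋈[f=c] R))))))) → 8
  ((U ⋈[d=e] π[e,u]((R ⋈[c=b] T))) − π[x,g,d,e,u](ρ[u/z](ρ[e/f](ρ[d/e](ρ[g/c](ρ[x/w]((S ⋈[f=c] R)))))))) → 7

|E| = 7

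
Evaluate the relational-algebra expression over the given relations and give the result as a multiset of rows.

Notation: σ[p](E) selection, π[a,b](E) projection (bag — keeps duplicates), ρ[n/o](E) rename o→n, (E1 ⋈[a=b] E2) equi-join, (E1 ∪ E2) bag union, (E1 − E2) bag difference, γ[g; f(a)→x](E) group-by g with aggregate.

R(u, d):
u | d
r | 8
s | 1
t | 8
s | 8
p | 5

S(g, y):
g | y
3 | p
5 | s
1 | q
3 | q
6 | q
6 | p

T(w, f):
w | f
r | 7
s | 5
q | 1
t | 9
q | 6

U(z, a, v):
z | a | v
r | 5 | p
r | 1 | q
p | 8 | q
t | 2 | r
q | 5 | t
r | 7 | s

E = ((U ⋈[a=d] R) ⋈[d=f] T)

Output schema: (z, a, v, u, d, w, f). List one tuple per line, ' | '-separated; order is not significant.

Per-node cardinality:
  U → 6
  R → 5
  (U ⋈[a=d] R) → 6
  T → 5
  ((U ⋈[a=d] R) ⋈[d=f] T) → 3

== RESULT ==
z | a | v | u | d | w | f
q | 5 | t | p | 5 | s | 5
r | 1 | q | s | 1 | q | 1
r | 5 | p | p | 5 | s | 5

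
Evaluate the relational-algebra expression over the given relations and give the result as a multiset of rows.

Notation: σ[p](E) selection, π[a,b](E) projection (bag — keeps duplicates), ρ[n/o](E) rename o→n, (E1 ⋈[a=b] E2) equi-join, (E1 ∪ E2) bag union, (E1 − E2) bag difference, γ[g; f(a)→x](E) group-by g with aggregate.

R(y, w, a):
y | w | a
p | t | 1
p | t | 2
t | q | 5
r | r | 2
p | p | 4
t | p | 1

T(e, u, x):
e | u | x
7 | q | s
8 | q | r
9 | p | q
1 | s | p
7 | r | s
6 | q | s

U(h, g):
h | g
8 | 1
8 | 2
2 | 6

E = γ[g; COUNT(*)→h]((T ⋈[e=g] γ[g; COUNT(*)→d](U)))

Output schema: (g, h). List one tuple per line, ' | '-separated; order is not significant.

Per-node cardinality:
  T → 6
  U → 3
  γ[g; COUNT(*)→d](U) → 3
  (T ⋈[e=g] γ[g; COUNT(*)→d](U)) → 2
  γ[g; COUNT(*)→h]((T ⋈[e=g] γ[g; COUNT(*)→d](U))) → 2

== RESULT ==
g | h
1 | 1
6 | 1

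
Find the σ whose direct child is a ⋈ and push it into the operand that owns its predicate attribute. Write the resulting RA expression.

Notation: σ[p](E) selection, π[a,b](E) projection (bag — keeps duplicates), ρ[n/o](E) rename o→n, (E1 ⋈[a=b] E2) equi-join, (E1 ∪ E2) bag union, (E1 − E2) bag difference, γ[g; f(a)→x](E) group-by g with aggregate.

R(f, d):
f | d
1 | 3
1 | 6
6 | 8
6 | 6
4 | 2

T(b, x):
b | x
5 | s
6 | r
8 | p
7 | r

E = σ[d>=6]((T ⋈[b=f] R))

σ filters on d, owned by the right side.
E' = (T ⋈[b=f] σ[d>=6](R))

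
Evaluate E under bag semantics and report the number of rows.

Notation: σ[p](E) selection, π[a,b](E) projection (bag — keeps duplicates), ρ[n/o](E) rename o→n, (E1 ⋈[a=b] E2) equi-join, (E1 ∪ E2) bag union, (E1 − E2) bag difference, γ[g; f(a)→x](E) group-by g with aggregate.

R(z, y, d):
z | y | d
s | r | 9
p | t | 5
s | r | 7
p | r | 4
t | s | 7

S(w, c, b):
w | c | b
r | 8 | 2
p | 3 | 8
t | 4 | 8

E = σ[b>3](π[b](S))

Per-node cardinality:
  S → 3
  π[b](S) → 3
  σ[b>3](π[b](S)) → 2

|E| = 2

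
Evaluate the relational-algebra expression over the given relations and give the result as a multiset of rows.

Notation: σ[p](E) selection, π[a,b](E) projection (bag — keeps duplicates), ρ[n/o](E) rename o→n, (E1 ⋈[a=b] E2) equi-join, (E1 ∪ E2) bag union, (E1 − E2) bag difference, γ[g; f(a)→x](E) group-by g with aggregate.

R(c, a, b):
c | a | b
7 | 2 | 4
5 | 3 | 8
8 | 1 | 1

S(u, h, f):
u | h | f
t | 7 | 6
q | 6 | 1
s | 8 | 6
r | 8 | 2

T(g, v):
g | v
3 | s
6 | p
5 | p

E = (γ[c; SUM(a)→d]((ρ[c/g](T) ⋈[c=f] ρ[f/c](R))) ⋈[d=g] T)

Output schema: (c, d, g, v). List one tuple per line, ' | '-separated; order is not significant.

Subexpression sizes:
  T → 3
  ρ[c/g](T) → 3
  R → 3
  ρ[f/c](R) → 3
  (ρ[c/g](T) ⋈[c=f] ρ[f/c](R)) → 1
  γ[c; SUM(a)→d]((ρ[c/g](T) ⋈[c=f] ρ[f/c](R))) → 1
  T → 3
  (γ[c; SUM(a)→d]((ρ[c/g](T) ⋈[c=f] ρ[f/c](R))) ⋈[d=g] T) → 1

== RESULT ==
c | d | g | v
5 | 3 | 3 | s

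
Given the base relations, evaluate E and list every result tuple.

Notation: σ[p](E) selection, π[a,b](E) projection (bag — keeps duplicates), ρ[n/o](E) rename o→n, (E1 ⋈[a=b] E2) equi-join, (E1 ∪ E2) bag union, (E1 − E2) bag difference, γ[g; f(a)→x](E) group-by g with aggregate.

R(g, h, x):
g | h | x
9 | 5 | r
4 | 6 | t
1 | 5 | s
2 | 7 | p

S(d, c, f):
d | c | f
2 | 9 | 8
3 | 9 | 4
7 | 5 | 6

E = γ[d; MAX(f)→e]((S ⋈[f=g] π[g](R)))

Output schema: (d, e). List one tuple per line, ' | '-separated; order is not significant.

Stepwise |·|:
  S → 3
  R → 4
  π[g](R) → 4
  (S ⋈[f=g] π[g](R)) → 1
  γ[d; MAX(f)→e]((S ⋈[f=g] π[g](R))) → 1

== RESULT ==
d | e
3 | 4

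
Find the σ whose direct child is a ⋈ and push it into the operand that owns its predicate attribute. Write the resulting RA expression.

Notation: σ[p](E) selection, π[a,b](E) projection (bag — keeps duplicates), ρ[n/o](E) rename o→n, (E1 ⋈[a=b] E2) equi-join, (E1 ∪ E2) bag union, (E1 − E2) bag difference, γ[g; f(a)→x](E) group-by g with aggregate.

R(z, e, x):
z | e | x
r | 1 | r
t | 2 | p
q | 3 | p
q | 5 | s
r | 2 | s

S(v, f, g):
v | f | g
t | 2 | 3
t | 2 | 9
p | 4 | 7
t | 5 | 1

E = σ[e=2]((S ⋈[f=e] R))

σ filters on e, owned by the right side.
E' = (S ⋈[f=e] σ[e=2](R))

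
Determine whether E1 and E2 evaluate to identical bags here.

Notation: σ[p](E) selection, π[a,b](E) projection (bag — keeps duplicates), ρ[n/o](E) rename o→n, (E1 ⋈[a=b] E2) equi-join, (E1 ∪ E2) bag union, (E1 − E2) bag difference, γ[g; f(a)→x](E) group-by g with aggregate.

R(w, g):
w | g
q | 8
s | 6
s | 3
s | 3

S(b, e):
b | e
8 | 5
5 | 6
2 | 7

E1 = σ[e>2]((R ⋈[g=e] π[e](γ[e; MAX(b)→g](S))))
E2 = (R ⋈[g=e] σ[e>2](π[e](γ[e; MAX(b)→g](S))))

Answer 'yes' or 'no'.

E1 subexpression sizes:
  R → 4
  S → 3
  γ[e; MAX(b)→g](S) → 3
  π[e](γ[e; MAX(b)→g](S)) → 3
  (R ⋈[g=e] π[e](γ[e; MAX(b)→g](S))) → 1
  σ[e>2]((R ⋈[g=e] π[e](γ[e; MAX(b)→g](S)))) → 1
E2 subexpression sizes:
  R → 4
  S → 3
  γ[e; MAX(b)→g](S) → 3
  π[e](γ[e; MAX(b)→g](S)) → 3
  σ[e>2](π[e](γ[e; MAX(b)→g](S))) → 3
  (R ⋈[g=e] σ[e>2](π[e](γ[e; MAX(b)→g](S)))) → 1

E1 and E2 produce the same multiset:
w | g | e
s | 6 | 6

yes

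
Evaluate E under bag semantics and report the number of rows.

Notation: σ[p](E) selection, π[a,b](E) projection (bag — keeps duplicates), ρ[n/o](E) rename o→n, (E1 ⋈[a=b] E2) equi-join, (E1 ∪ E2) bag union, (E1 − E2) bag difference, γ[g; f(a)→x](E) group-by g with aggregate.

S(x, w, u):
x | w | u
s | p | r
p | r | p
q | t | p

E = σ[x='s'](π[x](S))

Stepwise |·|:
  S → 3
  π[x](S) → 3
  σ[x='s'](π[x](S)) → 1

|E| = 1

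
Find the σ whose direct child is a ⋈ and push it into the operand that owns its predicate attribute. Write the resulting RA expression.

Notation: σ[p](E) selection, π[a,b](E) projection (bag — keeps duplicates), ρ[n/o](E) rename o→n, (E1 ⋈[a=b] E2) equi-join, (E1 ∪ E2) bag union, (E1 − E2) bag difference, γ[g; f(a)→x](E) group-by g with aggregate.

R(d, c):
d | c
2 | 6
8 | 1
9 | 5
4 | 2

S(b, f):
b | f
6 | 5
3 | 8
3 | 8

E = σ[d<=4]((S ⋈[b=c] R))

σ filters on d, owned by the right side.
E' = (S ⋈[b=c] σ[d<=4](R))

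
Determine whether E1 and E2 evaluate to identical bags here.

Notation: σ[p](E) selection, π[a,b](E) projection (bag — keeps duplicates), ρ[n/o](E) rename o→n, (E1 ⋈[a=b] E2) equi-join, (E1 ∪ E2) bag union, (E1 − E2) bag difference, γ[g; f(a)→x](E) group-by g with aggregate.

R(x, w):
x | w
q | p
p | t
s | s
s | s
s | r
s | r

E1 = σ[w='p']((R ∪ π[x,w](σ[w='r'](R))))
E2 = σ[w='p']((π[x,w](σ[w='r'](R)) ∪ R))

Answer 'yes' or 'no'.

E1 per-node cardinality:
  R → 6
  R → 6
  σ[w='r'](R) → 2
  π[x,w](σ[w='r'](R)) → 2
  (R ∪ π[x,w](σ[w='r'](R))) → 8
  σ[w='p']((R ∪ π[x,w](σ[w='r'](R)))) → 1
E2 per-node cardinality:
  R → 6
  σ[w='r'](R) → 2
  π[x,w](σ[w='r'](R)) → 2
  R → 6
  (π[x,w](σ[w='r'](R)) ∪ R) → 8
  σ[w='p']((π[x,w](σ[w='r'](R)) ∪ R)) → 1

E1 and E2 produce the same multiset:
x | w
q | p

yes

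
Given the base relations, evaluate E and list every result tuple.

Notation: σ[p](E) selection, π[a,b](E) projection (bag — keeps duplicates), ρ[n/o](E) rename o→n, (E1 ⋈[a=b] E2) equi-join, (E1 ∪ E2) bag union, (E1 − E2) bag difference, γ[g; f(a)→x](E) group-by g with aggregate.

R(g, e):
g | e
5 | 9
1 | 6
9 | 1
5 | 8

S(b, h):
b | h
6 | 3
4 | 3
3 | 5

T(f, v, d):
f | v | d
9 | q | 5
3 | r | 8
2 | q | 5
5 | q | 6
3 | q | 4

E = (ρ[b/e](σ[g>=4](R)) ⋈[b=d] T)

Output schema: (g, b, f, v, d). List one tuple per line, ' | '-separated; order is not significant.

Subexpression sizes:
  R → 4
  σ[g>=4](R) → 3
  ρ[b/e](σ[g>=4](R)) → 3
  T → 5
  (ρ[b/e](σ[g>=4](R)) ⋈[b=d] T) → 1

== RESULT ==
g | b | f | v | d
5 | 8 | 3 | r | 8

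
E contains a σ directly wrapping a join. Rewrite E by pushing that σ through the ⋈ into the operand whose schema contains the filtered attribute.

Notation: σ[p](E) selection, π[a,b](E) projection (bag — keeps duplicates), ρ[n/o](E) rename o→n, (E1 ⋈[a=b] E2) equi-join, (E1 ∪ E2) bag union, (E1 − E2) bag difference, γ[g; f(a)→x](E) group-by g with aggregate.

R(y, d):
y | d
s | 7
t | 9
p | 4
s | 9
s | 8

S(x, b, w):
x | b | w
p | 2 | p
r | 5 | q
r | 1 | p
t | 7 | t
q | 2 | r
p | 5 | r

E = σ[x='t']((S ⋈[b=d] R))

σ filters on x, owned by the left side.
E' = (σ[x='t'](S) ⋈[b=d] R)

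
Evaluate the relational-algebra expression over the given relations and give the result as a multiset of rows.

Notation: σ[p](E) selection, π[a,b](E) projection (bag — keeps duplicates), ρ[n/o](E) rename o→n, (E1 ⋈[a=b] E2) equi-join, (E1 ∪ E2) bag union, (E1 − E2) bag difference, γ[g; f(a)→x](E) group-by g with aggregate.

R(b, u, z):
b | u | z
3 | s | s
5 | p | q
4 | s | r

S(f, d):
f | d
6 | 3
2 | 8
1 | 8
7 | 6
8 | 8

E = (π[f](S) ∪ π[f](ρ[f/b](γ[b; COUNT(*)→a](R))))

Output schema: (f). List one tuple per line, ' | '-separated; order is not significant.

Subexpression sizes:
  S → 5
  π[f](S) → 5
  R → 3
  γ[b; COUNT(*)→a](R) → 3
  ρ[f/b](γ[b; COUNT(*)→a](R)) → 3
  π[f](ρ[f/b](γ[b; COUNT(*)→a](R))) → 3
  (π[f](S) ∪ π[f](ρ[f/b](γ[b; COUNT(*)→a](R)))) → 8

== RESULT ==
f
1
2
3
4
5
6
7
8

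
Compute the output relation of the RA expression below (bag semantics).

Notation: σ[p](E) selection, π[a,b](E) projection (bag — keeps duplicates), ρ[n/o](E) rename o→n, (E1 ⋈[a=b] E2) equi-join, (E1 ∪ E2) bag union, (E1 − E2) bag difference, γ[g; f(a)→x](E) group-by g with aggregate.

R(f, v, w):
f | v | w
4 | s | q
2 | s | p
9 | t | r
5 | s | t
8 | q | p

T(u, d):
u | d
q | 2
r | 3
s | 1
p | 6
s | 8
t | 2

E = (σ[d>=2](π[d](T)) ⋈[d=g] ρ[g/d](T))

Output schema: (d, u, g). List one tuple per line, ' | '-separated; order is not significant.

Subexpression sizes:
  T → 6
  π[d](T) → 6
  σ[d>=2](π[d](T)) → 5
  T → 6
  ρ[g/d](T) → 6
  (σ[d>=2](π[d](T)) ⋈[d=g] ρ[g/d](T)) → 7

== RESULT ==
d | u | g
2 | q | 2
2 | q | 2
2 | t | 2
2 | t | 2
3 | r | 3
6 | p | 6
8 | s | 8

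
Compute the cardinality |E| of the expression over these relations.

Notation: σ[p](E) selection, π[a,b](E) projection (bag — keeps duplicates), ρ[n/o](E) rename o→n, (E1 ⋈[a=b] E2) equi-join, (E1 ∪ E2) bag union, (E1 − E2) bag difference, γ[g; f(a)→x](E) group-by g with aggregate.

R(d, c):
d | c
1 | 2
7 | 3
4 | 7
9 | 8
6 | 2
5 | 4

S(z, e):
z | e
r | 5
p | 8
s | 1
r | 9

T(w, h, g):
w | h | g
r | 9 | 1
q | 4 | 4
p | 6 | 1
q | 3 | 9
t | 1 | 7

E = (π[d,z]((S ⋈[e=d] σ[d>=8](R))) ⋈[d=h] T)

Per-node cardinality:
  S → 4
  R → 6
  σ[d>=8](R) → 1
  (S ⋈[e=d] σ[d>=8](R)) → 1
  π[d,z]((S ⋈[e=d] σ[d>=8](R))) → 1
  T → 5
  (π[d,z]((S ⋈[e=d] σ[d>=8](R))) ⋈[d=h] T) → 1

|E| = 1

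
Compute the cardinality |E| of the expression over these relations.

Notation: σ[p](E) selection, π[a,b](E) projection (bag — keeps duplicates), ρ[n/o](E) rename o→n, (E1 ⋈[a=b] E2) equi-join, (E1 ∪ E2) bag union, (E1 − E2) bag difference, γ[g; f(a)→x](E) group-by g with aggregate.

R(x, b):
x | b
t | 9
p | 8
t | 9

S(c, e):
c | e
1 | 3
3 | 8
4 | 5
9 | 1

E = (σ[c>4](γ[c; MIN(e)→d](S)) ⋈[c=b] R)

Stepwise |·|:
  S → 4
  γ[c; MIN(e)→d](S) → 4
  σ[c>4](γ[c; MIN(e)→d](S)) → 1
  R → 3
  (σ[c>4](γ[c; MIN(e)→d](S)) ⋈[c=b] R) → 2

|E| = 2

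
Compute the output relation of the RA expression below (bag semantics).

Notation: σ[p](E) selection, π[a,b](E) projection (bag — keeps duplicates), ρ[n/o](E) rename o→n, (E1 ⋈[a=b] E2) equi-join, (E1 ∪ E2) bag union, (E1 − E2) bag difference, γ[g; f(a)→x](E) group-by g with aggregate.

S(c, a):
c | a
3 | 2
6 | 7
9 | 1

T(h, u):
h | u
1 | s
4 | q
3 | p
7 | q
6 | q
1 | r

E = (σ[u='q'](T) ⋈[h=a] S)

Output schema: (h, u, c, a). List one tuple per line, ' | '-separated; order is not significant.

Stepwise |·|:
  T → 6
  σ[u='q'](T) → 3
  S → 3
  (σ[u='q'](T) ⋈[h=a] S) → 1

== RESULT ==
h | u | c | a
7 | q | 6 | 7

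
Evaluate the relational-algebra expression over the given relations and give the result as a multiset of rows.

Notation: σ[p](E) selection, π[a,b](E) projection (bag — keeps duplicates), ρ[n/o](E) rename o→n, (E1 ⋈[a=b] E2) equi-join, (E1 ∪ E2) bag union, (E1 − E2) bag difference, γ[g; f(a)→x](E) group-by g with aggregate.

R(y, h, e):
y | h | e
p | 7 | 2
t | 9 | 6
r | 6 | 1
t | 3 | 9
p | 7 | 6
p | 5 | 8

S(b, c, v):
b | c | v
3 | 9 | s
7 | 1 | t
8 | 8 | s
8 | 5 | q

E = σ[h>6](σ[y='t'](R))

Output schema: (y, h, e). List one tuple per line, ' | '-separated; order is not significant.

Stepwise |·|:
  R → 6
  σ[y='t'](R) → 2
  σ[h>6](σ[y='t'](R)) → 1

== RESULT ==
y | h | e
t | 9 | 6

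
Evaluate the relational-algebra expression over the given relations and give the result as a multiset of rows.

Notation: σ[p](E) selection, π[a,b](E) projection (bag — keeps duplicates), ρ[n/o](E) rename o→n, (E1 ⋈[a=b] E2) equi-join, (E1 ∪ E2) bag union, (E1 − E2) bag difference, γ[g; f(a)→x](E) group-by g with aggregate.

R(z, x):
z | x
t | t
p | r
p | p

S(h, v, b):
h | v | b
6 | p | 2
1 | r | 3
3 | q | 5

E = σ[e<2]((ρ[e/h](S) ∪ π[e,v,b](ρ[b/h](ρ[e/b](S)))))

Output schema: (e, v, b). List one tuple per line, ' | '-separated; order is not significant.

Per-node cardinality:
  S → 3
  ρ[e/h](S) → 3
  S → 3
  ρ[e/b](S) → 3
  ρ[b/h](ρ[e/b](S)) → 3
  π[e,v,b](ρ[b/h](ρ[e/b](S))) → 3
  (ρ[e/h](S) ∪ π[e,v,b](ρ[b/h](ρ[e/b](S)))) → 6
  σ[e<2]((ρ[e/h](S) ∪ π[e,v,b](ρ[b/h](ρ[e/b](S))))) → 1

== RESULT ==
e | v | b
1 | r | 3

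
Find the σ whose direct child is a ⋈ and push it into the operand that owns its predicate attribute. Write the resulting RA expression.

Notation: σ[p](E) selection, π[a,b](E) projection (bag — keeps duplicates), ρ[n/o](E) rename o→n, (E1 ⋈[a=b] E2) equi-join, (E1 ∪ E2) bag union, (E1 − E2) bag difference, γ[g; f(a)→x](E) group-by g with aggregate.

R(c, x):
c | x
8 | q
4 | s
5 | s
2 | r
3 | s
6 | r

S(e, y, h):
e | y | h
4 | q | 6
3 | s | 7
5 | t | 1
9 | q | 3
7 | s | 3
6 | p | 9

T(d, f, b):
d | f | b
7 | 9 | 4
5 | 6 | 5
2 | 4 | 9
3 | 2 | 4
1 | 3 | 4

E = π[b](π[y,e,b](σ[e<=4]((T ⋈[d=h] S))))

σ filters on e, owned by the right side.
E' = π[b](π[y,e,b]((T ⋈[d=h] σ[e<=4](S))))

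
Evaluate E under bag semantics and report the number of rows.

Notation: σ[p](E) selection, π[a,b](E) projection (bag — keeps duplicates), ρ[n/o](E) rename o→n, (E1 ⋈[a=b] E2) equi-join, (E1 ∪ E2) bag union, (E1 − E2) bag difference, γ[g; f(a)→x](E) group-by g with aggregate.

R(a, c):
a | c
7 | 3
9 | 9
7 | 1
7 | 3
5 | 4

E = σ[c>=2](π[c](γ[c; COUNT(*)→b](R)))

Per-node cardinality:
  R → 5
  γ[c; COUNT(*)→b](R) → 4
  π[c](γ[c; COUNT(*)→b](R)) → 4
  σ[c>=2](π[c](γ[c; COUNT(*)→b](R))) → 3

|E| = 3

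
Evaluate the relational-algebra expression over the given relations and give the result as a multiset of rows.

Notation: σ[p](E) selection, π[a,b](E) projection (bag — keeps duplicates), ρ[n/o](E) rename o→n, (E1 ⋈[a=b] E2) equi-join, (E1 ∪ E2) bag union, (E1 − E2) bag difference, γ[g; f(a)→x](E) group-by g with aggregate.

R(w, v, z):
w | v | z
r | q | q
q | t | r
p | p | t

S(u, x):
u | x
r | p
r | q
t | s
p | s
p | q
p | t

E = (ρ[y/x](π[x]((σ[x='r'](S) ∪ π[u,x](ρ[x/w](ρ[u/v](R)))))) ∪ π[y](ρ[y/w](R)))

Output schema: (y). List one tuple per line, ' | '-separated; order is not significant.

Per-node cardinality:
  S → 6
  σ[x='r'](S) → 0
  R → 3
  ρ[u/v](R) → 3
  ρ[x/w](ρ[u/v](R)) → 3
  π[u,x](ρ[x/w](ρ[u/v](R))) → 3
  (σ[x='r'](S) ∪ π[u,x](ρ[x/w](ρ[u/v](R)))) → 3
  π[x]((σ[x='r'](S) ∪ π[u,x](ρ[x/w](ρ[u/v](R))))) → 3
  ρ[y/x](π[x]((σ[x='r'](S) ∪ π[u,x](ρ[x/w](ρ[u/v](R)))))) → 3
  R → 3
  ρ[y/w](R) → 3
  π[y](ρ[y/w](R)) → 3
  (ρ[y/x](π[x]((σ[x='r'](S) ∪ π[u,x](ρ[x/w](ρ[u/v](R)))))) ∪ π[y](ρ[y/w](R))) → 6

== RESULT ==
y
p
p
q
q
r
r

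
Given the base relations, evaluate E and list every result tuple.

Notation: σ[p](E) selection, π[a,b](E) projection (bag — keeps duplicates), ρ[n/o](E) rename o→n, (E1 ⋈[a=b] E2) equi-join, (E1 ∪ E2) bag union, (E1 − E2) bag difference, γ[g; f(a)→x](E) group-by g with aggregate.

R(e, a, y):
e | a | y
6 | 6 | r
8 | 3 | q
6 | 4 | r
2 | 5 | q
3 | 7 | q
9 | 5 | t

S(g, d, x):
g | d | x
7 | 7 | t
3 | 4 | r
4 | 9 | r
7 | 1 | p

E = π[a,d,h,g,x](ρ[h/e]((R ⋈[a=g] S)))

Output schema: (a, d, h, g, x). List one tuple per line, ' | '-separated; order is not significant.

Row counts bottom-up:
  R → 6
  S → 4
  (R ⋈[a=g] S) → 4
  ρ[h/e]((R ⋈[a=g] S)) → 4
  π[a,d,h,g,x](ρ[h/e]((R ⋈[a=g] S))) → 4

== RESULT ==
a | d | h | g | x
3 | 4 | 8 | 3 | r
4 | 9 | 6 | 4 | r
7 | 1 | 3 | 7 | p
7 | 7 | 3 | 7 | t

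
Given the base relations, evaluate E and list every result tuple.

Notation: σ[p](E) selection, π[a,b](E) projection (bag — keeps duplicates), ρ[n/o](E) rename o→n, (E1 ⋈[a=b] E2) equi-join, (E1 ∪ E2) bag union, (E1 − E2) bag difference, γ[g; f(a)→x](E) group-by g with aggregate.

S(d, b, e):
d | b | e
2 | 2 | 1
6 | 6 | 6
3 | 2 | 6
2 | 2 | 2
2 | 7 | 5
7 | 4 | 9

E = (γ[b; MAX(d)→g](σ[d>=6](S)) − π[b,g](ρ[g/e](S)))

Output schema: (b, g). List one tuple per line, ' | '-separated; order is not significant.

Per-node cardinality:
  S → 6
  σ[d>=6](S) → 2
  γ[b; MAX(d)→g](σ[d>=6](S)) → 2
  S → 6
  ρ[g/e](S) → 6
  π[b,g](ρ[g/e](S)) → 6
  (γ[b; MAX(d)→g](σ[d>=6](S)) − π[b,g](ρ[g/e](S))) → 1

== RESULT ==
b | g
4 | 7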